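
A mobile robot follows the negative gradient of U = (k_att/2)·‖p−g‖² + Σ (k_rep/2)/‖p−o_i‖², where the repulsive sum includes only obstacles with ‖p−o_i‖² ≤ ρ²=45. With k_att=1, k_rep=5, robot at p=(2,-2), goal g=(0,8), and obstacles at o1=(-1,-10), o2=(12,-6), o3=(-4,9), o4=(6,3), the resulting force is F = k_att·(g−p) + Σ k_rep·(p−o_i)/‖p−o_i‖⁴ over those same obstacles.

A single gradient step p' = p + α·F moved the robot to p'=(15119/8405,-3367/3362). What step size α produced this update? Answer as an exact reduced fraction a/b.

F_att = 1·(g−p) = 1·(-2,10) = (-2.0000,10.0000)
o1: d²=73 > ρ²=45 → inactive
o2: d²=116 > ρ²=45 → inactive
o3: d²=157 > ρ²=45 → inactive
o4: d²=41 ≤ ρ²=45; F_rep = 5·(-4,-5)/41² = (-0.0119,-0.0149)
F = F_att + ΣF_rep = (-2.0119,9.9851)
Δp = p'−p = (-0.2012,0.9985); α = Δx/Fx = (-1691/8405) / (-3382/1681) = 1/10
check: Δy/Fy = (3357/3362) / (16785/1681) = 1/10 ✓

α = 1/10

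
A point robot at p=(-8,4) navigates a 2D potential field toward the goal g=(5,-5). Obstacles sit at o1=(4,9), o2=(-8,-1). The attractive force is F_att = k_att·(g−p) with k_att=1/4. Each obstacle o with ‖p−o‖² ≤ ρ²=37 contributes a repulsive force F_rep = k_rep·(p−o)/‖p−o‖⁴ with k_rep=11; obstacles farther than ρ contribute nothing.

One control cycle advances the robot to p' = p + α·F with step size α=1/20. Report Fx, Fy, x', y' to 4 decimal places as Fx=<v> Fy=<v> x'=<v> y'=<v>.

F_att = 1/4·(g−p) = 1/4·(13,-9) = (3.2500,-2.2500)
o1: d²=169 > ρ²=37 → inactive
o2: d²=25 ≤ ρ²=37; F_rep = 11·(0,5)/25² = (0.0000,0.0880)
F = F_att + ΣF_rep = (3.2500,-2.1620)
p' = p + 1/20·F = (-7.8375,3.8919)

Fx=3.2500 Fy=-2.1620 x'=-7.8375 y'=3.8919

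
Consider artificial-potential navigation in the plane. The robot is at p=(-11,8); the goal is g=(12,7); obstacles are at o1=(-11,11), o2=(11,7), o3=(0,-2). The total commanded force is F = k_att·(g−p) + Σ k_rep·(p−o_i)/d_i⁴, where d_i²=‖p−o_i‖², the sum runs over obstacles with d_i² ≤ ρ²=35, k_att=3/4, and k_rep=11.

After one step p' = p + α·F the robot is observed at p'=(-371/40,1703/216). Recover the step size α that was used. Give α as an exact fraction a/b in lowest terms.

α = 1/10

F_att = 3/4·(g−p) = 3/4·(23,-1) = (17.2500,-0.7500)
o1: d²=9 ≤ ρ²=35; F_rep = 11·(0,-3)/9² = (0.0000,-0.4074)
o2: d²=485 > ρ²=35 → inactive
o3: d²=221 > ρ²=35 → inactive
F = F_att + ΣF_rep = (17.2500,-1.1574)
Δp = p'−p = (1.7250,-0.1157); α = Δx/Fx = (69/40) / (69/4) = 1/10
check: Δy/Fy = (-25/216) / (-125/108) = 1/10 ✓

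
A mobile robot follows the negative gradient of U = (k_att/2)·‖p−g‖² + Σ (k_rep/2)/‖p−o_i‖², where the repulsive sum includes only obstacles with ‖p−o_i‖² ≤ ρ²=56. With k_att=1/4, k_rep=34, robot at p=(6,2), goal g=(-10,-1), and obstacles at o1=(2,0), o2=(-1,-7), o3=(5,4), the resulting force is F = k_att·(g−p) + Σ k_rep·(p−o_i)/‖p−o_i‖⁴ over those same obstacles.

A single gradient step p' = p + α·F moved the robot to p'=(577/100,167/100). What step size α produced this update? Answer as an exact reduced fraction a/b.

F_att = 1/4·(g−p) = 1/4·(-16,-3) = (-4.0000,-0.7500)
o1: d²=20 ≤ ρ²=56; F_rep = 34·(4,2)/20² = (0.3400,0.1700)
o2: d²=130 > ρ²=56 → inactive
o3: d²=5 ≤ ρ²=56; F_rep = 34·(1,-2)/5² = (1.3600,-2.7200)
F = F_att + ΣF_rep = (-2.3000,-3.3000)
Δp = p'−p = (-0.2300,-0.3300); α = Δx/Fx = (-23/100) / (-23/10) = 1/10
check: Δy/Fy = (-33/100) / (-33/10) = 1/10 ✓

α = 1/10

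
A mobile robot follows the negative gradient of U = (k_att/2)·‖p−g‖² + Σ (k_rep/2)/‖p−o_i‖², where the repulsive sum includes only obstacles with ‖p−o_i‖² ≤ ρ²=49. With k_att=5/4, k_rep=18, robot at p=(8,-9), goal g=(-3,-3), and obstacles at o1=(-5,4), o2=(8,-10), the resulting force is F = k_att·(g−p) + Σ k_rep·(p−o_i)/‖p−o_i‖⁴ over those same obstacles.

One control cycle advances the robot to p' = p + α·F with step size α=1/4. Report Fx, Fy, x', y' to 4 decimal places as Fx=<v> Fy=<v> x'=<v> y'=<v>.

F_att = 5/4·(g−p) = 5/4·(-11,6) = (-13.7500,7.5000)
o1: d²=338 > ρ²=49 → inactive
o2: d²=1 ≤ ρ²=49; F_rep = 18·(0,1)/1² = (0.0000,18.0000)
F = F_att + ΣF_rep = (-13.7500,25.5000)
p' = p + 1/4·F = (4.5625,-2.6250)

Fx=-13.7500 Fy=25.5000 x'=4.5625 y'=-2.6250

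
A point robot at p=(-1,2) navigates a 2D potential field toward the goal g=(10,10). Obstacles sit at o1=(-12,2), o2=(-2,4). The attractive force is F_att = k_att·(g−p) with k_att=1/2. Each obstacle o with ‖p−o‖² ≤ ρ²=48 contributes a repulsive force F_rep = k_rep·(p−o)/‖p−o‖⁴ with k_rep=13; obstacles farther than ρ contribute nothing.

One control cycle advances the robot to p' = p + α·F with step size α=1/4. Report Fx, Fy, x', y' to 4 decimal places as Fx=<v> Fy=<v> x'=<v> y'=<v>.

F_att = 1/2·(g−p) = 1/2·(11,8) = (5.5000,4.0000)
o1: d²=121 > ρ²=48 → inactive
o2: d²=5 ≤ ρ²=48; F_rep = 13·(1,-2)/5² = (0.5200,-1.0400)
F = F_att + ΣF_rep = (6.0200,2.9600)
p' = p + 1/4·F = (0.5050,2.7400)

Fx=6.0200 Fy=2.9600 x'=0.5050 y'=2.7400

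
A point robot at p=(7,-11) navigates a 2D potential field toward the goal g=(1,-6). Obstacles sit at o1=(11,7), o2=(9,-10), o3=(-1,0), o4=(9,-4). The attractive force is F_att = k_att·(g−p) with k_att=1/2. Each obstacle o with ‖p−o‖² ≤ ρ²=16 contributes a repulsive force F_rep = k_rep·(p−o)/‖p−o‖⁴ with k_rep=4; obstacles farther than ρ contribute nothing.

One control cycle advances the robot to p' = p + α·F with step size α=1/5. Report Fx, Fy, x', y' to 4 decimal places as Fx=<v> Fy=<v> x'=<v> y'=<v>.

F_att = 1/2·(g−p) = 1/2·(-6,5) = (-3.0000,2.5000)
o1: d²=340 > ρ²=16 → inactive
o2: d²=5 ≤ ρ²=16; F_rep = 4·(-2,-1)/5² = (-0.3200,-0.1600)
o3: d²=185 > ρ²=16 → inactive
o4: d²=53 > ρ²=16 → inactive
F = F_att + ΣF_rep = (-3.3200,2.3400)
p' = p + 1/5·F = (6.3360,-10.5320)

Fx=-3.3200 Fy=2.3400 x'=6.3360 y'=-10.5320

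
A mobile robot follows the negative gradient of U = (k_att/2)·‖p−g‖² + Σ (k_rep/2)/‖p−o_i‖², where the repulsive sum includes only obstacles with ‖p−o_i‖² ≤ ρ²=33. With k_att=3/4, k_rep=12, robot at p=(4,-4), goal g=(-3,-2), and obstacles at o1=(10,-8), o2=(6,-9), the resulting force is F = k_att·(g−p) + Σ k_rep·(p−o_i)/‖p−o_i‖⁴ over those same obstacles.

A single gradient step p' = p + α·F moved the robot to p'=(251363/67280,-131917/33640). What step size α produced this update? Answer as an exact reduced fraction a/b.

α = 1/20

F_att = 3/4·(g−p) = 3/4·(-7,2) = (-5.2500,1.5000)
o1: d²=52 > ρ²=33 → inactive
o2: d²=29 ≤ ρ²=33; F_rep = 12·(-2,5)/29² = (-0.0285,0.0713)
F = F_att + ΣF_rep = (-5.2785,1.5713)
Δp = p'−p = (-0.2639,0.0786); α = Δx/Fx = (-17757/67280) / (-17757/3364) = 1/20
check: Δy/Fy = (2643/33640) / (2643/1682) = 1/20 ✓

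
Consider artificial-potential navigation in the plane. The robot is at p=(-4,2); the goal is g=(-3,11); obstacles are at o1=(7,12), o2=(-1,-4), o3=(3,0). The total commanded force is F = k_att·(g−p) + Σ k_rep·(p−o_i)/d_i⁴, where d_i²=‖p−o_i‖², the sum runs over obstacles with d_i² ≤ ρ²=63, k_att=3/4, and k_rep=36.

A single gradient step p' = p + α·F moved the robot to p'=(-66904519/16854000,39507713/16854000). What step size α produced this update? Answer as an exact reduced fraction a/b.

α = 1/20

F_att = 3/4·(g−p) = 3/4·(1,9) = (0.7500,6.7500)
o1: d²=221 > ρ²=63 → inactive
o2: d²=45 ≤ ρ²=63; F_rep = 36·(-3,6)/45² = (-0.0533,0.1067)
o3: d²=53 ≤ ρ²=63; F_rep = 36·(-7,2)/53² = (-0.0897,0.0256)
F = F_att + ΣF_rep = (0.6070,6.8823)
Δp = p'−p = (0.0303,0.3441); α = Δx/Fx = (511481/16854000) / (511481/842700) = 1/20
check: Δy/Fy = (5799713/16854000) / (5799713/842700) = 1/20 ✓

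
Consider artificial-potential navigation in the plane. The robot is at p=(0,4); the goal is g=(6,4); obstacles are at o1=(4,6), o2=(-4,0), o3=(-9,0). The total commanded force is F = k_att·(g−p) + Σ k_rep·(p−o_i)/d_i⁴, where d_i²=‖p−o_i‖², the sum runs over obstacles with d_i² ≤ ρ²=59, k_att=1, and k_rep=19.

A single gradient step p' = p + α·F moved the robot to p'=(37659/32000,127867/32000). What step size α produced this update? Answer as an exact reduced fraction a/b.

α = 1/5

F_att = 1·(g−p) = 1·(6,0) = (6.0000,0.0000)
o1: d²=20 ≤ ρ²=59; F_rep = 19·(-4,-2)/20² = (-0.1900,-0.0950)
o2: d²=32 ≤ ρ²=59; F_rep = 19·(4,4)/32² = (0.0742,0.0742)
o3: d²=97 > ρ²=59 → inactive
F = F_att + ΣF_rep = (5.8842,-0.0208)
Δp = p'−p = (1.1768,-0.0042); α = Δx/Fx = (37659/32000) / (37659/6400) = 1/5
check: Δy/Fy = (-133/32000) / (-133/6400) = 1/5 ✓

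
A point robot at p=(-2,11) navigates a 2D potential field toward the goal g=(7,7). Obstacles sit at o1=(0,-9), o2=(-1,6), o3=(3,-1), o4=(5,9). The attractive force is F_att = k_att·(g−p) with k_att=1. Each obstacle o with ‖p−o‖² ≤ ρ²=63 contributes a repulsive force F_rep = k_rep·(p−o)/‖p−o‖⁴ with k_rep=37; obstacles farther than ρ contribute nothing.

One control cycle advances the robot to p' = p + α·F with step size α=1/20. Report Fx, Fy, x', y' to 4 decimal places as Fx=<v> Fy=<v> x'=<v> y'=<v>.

Fx=8.8531 Fy=-3.7000 x'=-1.5573 y'=10.8150

F_att = 1·(g−p) = 1·(9,-4) = (9.0000,-4.0000)
o1: d²=404 > ρ²=63 → inactive
o2: d²=26 ≤ ρ²=63; F_rep = 37·(-1,5)/26² = (-0.0547,0.2737)
o3: d²=169 > ρ²=63 → inactive
o4: d²=53 ≤ ρ²=63; F_rep = 37·(-7,2)/53² = (-0.0922,0.0263)
F = F_att + ΣF_rep = (8.8531,-3.7000)
p' = p + 1/20·F = (-1.5573,10.8150)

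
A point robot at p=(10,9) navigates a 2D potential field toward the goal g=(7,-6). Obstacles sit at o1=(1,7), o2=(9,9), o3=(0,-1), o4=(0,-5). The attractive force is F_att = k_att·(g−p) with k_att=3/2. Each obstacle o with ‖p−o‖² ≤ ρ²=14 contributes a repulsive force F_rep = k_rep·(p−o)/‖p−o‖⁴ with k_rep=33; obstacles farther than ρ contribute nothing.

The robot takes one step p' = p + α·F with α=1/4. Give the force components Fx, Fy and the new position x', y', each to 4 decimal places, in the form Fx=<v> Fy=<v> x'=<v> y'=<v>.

F_att = 3/2·(g−p) = 3/2·(-3,-15) = (-4.5000,-22.5000)
o1: d²=85 > ρ²=14 → inactive
o2: d²=1 ≤ ρ²=14; F_rep = 33·(1,0)/1² = (33.0000,0.0000)
o3: d²=200 > ρ²=14 → inactive
o4: d²=296 > ρ²=14 → inactive
F = F_att + ΣF_rep = (28.5000,-22.5000)
p' = p + 1/4·F = (17.1250,3.3750)

Fx=28.5000 Fy=-22.5000 x'=17.1250 y'=3.3750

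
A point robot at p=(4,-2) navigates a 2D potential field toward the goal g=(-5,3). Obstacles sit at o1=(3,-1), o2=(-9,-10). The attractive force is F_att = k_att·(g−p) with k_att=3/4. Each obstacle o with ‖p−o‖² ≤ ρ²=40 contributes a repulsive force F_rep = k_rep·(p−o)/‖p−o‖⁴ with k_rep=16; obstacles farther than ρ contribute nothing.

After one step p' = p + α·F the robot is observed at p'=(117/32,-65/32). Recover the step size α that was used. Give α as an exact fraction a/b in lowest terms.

α = 1/8

F_att = 3/4·(g−p) = 3/4·(-9,5) = (-6.7500,3.7500)
o1: d²=2 ≤ ρ²=40; F_rep = 16·(1,-1)/2² = (4.0000,-4.0000)
o2: d²=233 > ρ²=40 → inactive
F = F_att + ΣF_rep = (-2.7500,-0.2500)
Δp = p'−p = (-0.3438,-0.0312); α = Δx/Fx = (-11/32) / (-11/4) = 1/8
check: Δy/Fy = (-1/32) / (-1/4) = 1/8 ✓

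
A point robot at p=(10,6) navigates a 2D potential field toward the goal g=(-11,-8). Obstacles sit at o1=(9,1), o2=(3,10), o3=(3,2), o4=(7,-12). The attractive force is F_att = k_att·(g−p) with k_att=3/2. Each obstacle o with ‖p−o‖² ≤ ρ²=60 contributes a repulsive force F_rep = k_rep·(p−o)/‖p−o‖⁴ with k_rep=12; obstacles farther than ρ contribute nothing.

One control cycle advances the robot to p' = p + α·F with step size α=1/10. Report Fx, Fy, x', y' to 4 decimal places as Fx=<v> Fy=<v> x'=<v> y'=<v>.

F_att = 3/2·(g−p) = 3/2·(-21,-14) = (-31.5000,-21.0000)
o1: d²=26 ≤ ρ²=60; F_rep = 12·(1,5)/26² = (0.0178,0.0888)
o2: d²=65 > ρ²=60 → inactive
o3: d²=65 > ρ²=60 → inactive
o4: d²=333 > ρ²=60 → inactive
F = F_att + ΣF_rep = (-31.4822,-20.9112)
p' = p + 1/10·F = (6.8518,3.9089)

Fx=-31.4822 Fy=-20.9112 x'=6.8518 y'=3.9089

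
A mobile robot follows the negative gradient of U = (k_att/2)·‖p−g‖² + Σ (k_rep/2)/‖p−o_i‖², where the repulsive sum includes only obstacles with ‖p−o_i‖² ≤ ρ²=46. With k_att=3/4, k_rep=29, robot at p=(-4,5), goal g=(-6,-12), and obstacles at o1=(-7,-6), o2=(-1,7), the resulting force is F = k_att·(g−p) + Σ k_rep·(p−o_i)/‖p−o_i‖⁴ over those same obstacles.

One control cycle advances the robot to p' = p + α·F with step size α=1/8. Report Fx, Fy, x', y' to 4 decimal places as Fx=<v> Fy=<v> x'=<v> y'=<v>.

Fx=-2.0148 Fy=-13.0932 x'=-4.2518 y'=3.3634

F_att = 3/4·(g−p) = 3/4·(-2,-17) = (-1.5000,-12.7500)
o1: d²=130 > ρ²=46 → inactive
o2: d²=13 ≤ ρ²=46; F_rep = 29·(-3,-2)/13² = (-0.5148,-0.3432)
F = F_att + ΣF_rep = (-2.0148,-13.0932)
p' = p + 1/8·F = (-4.2518,3.3634)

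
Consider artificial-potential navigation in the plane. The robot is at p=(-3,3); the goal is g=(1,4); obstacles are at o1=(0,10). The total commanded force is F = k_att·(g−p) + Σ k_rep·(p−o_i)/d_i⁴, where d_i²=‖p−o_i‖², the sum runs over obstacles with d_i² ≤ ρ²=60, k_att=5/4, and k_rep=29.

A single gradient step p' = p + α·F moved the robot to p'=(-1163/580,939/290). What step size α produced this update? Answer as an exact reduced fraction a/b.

F_att = 5/4·(g−p) = 5/4·(4,1) = (5.0000,1.2500)
o1: d²=58 ≤ ρ²=60; F_rep = 29·(-3,-7)/58² = (-0.0259,-0.0603)
F = F_att + ΣF_rep = (4.9741,1.1897)
Δp = p'−p = (0.9948,0.2379); α = Δx/Fx = (577/580) / (577/116) = 1/5
check: Δy/Fy = (69/290) / (69/58) = 1/5 ✓

α = 1/5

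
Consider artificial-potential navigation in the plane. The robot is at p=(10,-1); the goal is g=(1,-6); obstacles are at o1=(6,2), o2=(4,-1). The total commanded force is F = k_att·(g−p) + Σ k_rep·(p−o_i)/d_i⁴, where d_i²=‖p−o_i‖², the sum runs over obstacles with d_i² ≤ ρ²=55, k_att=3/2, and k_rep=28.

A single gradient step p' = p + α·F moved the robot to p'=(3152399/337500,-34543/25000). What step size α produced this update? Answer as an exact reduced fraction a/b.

α = 1/20

F_att = 3/2·(g−p) = 3/2·(-9,-5) = (-13.5000,-7.5000)
o1: d²=25 ≤ ρ²=55; F_rep = 28·(4,-3)/25² = (0.1792,-0.1344)
o2: d²=36 ≤ ρ²=55; F_rep = 28·(6,0)/36² = (0.1296,0.0000)
F = F_att + ΣF_rep = (-13.1912,-7.6344)
Δp = p'−p = (-0.6596,-0.3817); α = Δx/Fx = (-222601/337500) / (-222601/16875) = 1/20
check: Δy/Fy = (-9543/25000) / (-9543/1250) = 1/20 ✓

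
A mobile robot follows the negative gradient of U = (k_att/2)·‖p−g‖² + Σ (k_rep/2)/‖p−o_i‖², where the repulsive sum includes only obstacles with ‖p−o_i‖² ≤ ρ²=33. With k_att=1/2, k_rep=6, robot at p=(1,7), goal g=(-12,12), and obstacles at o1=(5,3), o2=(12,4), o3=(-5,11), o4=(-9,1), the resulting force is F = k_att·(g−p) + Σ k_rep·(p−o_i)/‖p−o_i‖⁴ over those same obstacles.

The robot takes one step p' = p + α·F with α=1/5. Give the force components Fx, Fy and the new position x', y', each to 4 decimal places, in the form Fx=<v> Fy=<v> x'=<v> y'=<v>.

Fx=-6.5234 Fy=2.5234 x'=-0.3047 y'=7.5047

F_att = 1/2·(g−p) = 1/2·(-13,5) = (-6.5000,2.5000)
o1: d²=32 ≤ ρ²=33; F_rep = 6·(-4,4)/32² = (-0.0234,0.0234)
o2: d²=130 > ρ²=33 → inactive
o3: d²=52 > ρ²=33 → inactive
o4: d²=136 > ρ²=33 → inactive
F = F_att + ΣF_rep = (-6.5234,2.5234)
p' = p + 1/5·F = (-0.3047,7.5047)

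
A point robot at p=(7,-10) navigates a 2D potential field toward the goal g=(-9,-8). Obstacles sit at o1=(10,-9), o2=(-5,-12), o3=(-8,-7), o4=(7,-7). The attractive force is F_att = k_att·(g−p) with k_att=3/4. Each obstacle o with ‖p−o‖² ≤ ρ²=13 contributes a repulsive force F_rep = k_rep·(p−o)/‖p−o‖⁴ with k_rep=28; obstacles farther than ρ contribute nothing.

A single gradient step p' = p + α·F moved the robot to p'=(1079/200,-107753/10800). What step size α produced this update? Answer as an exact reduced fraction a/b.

F_att = 3/4·(g−p) = 3/4·(-16,2) = (-12.0000,1.5000)
o1: d²=10 ≤ ρ²=13; F_rep = 28·(-3,-1)/10² = (-0.8400,-0.2800)
o2: d²=148 > ρ²=13 → inactive
o3: d²=234 > ρ²=13 → inactive
o4: d²=9 ≤ ρ²=13; F_rep = 28·(0,-3)/9² = (0.0000,-1.0370)
F = F_att + ΣF_rep = (-12.8400,0.1830)
Δp = p'−p = (-1.6050,0.0229); α = Δx/Fx = (-321/200) / (-321/25) = 1/8
check: Δy/Fy = (247/10800) / (247/1350) = 1/8 ✓

α = 1/8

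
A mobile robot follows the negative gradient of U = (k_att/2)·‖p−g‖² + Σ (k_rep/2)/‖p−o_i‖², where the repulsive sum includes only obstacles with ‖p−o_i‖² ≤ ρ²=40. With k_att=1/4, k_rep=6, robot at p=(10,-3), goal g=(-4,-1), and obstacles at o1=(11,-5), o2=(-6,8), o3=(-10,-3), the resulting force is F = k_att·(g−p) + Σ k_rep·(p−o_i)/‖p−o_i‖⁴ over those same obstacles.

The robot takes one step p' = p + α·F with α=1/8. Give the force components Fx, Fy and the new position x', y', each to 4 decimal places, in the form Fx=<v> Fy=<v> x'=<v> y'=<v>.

Fx=-3.7400 Fy=0.9800 x'=9.5325 y'=-2.8775

F_att = 1/4·(g−p) = 1/4·(-14,2) = (-3.5000,0.5000)
o1: d²=5 ≤ ρ²=40; F_rep = 6·(-1,2)/5² = (-0.2400,0.4800)
o2: d²=377 > ρ²=40 → inactive
o3: d²=400 > ρ²=40 → inactive
F = F_att + ΣF_rep = (-3.7400,0.9800)
p' = p + 1/8·F = (9.5325,-2.8775)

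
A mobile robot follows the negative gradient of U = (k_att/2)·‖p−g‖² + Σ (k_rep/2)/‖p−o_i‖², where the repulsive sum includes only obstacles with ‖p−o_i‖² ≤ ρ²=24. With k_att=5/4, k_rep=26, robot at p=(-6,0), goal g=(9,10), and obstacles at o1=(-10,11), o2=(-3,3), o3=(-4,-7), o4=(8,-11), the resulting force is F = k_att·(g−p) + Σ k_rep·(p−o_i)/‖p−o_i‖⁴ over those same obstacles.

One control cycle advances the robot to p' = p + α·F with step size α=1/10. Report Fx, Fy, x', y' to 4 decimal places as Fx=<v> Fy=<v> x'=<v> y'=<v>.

Fx=18.5093 Fy=12.2593 x'=-4.1491 y'=1.2259

F_att = 5/4·(g−p) = 5/4·(15,10) = (18.7500,12.5000)
o1: d²=137 > ρ²=24 → inactive
o2: d²=18 ≤ ρ²=24; F_rep = 26·(-3,-3)/18² = (-0.2407,-0.2407)
o3: d²=53 > ρ²=24 → inactive
o4: d²=317 > ρ²=24 → inactive
F = F_att + ΣF_rep = (18.5093,12.2593)
p' = p + 1/10·F = (-4.1491,1.2259)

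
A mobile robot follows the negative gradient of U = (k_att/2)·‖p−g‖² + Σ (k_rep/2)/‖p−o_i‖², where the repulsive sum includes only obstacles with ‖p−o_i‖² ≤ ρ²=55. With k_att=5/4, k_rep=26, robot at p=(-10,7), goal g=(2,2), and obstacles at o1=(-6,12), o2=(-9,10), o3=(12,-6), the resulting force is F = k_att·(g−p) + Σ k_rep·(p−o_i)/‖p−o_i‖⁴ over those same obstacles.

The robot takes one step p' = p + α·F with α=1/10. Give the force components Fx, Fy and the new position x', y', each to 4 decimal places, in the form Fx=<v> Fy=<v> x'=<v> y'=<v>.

Fx=14.6781 Fy=-7.1073 x'=-8.5322 y'=6.2893

F_att = 5/4·(g−p) = 5/4·(12,-5) = (15.0000,-6.2500)
o1: d²=41 ≤ ρ²=55; F_rep = 26·(-4,-5)/41² = (-0.0619,-0.0773)
o2: d²=10 ≤ ρ²=55; F_rep = 26·(-1,-3)/10² = (-0.2600,-0.7800)
o3: d²=653 > ρ²=55 → inactive
F = F_att + ΣF_rep = (14.6781,-7.1073)
p' = p + 1/10·F = (-8.5322,6.2893)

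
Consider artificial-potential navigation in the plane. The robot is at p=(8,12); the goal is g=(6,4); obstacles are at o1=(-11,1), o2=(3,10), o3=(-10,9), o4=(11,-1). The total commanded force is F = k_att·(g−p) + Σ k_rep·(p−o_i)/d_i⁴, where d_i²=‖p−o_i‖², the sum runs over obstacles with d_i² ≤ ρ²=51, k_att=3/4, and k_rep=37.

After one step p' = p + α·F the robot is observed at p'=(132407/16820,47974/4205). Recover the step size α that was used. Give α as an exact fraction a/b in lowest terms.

α = 1/10

F_att = 3/4·(g−p) = 3/4·(-2,-8) = (-1.5000,-6.0000)
o1: d²=482 > ρ²=51 → inactive
o2: d²=29 ≤ ρ²=51; F_rep = 37·(5,2)/29² = (0.2200,0.0880)
o3: d²=333 > ρ²=51 → inactive
o4: d²=178 > ρ²=51 → inactive
F = F_att + ΣF_rep = (-1.2800,-5.9120)
Δp = p'−p = (-0.1280,-0.5912); α = Δx/Fx = (-2153/16820) / (-2153/1682) = 1/10
check: Δy/Fy = (-2486/4205) / (-4972/841) = 1/10 ✓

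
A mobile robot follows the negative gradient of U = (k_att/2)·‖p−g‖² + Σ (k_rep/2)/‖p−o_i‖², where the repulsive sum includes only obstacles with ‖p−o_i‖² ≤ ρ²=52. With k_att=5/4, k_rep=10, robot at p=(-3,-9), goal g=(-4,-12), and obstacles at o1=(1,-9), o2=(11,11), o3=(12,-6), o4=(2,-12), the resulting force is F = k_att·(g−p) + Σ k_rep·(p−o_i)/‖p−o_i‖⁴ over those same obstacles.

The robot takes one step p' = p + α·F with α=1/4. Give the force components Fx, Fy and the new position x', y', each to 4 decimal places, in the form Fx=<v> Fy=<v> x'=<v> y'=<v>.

F_att = 5/4·(g−p) = 5/4·(-1,-3) = (-1.2500,-3.7500)
o1: d²=16 ≤ ρ²=52; F_rep = 10·(-4,0)/16² = (-0.1562,0.0000)
o2: d²=596 > ρ²=52 → inactive
o3: d²=234 > ρ²=52 → inactive
o4: d²=34 ≤ ρ²=52; F_rep = 10·(-5,3)/34² = (-0.0433,0.0260)
F = F_att + ΣF_rep = (-1.4495,-3.7240)
p' = p + 1/4·F = (-3.3624,-9.9310)

Fx=-1.4495 Fy=-3.7240 x'=-3.3624 y'=-9.9310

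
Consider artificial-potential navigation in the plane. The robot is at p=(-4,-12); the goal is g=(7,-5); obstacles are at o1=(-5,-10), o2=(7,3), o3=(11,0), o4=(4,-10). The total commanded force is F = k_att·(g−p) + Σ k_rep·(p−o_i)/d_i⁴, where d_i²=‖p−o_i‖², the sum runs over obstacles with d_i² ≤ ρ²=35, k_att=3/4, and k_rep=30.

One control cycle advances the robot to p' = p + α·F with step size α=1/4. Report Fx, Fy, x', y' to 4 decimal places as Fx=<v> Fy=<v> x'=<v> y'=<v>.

F_att = 3/4·(g−p) = 3/4·(11,7) = (8.2500,5.2500)
o1: d²=5 ≤ ρ²=35; F_rep = 30·(1,-2)/5² = (1.2000,-2.4000)
o2: d²=346 > ρ²=35 → inactive
o3: d²=369 > ρ²=35 → inactive
o4: d²=68 > ρ²=35 → inactive
F = F_att + ΣF_rep = (9.4500,2.8500)
p' = p + 1/4·F = (-1.6375,-11.2875)

Fx=9.4500 Fy=2.8500 x'=-1.6375 y'=-11.2875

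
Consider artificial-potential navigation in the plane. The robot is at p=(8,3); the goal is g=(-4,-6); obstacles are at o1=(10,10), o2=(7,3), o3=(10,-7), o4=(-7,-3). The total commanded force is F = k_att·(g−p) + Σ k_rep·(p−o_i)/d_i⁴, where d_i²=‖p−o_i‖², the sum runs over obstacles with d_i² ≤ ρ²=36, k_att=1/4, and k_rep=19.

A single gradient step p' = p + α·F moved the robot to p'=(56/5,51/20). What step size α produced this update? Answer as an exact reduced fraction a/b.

α = 1/5

F_att = 1/4·(g−p) = 1/4·(-12,-9) = (-3.0000,-2.2500)
o1: d²=53 > ρ²=36 → inactive
o2: d²=1 ≤ ρ²=36; F_rep = 19·(1,0)/1² = (19.0000,0.0000)
o3: d²=104 > ρ²=36 → inactive
o4: d²=261 > ρ²=36 → inactive
F = F_att + ΣF_rep = (16.0000,-2.2500)
Δp = p'−p = (3.2000,-0.4500); α = Δx/Fx = (16/5) / (16) = 1/5
check: Δy/Fy = (-9/20) / (-9/4) = 1/5 ✓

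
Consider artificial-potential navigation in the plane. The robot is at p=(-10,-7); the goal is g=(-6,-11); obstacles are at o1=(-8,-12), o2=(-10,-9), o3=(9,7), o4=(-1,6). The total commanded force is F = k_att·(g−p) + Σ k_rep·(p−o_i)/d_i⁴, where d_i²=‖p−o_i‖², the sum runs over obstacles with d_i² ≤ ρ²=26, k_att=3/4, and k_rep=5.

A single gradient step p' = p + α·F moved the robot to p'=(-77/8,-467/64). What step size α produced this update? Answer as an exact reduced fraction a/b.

α = 1/8

F_att = 3/4·(g−p) = 3/4·(4,-4) = (3.0000,-3.0000)
o1: d²=29 > ρ²=26 → inactive
o2: d²=4 ≤ ρ²=26; F_rep = 5·(0,2)/4² = (0.0000,0.6250)
o3: d²=557 > ρ²=26 → inactive
o4: d²=250 > ρ²=26 → inactive
F = F_att + ΣF_rep = (3.0000,-2.3750)
Δp = p'−p = (0.3750,-0.2969); α = Δx/Fx = (3/8) / (3) = 1/8
check: Δy/Fy = (-19/64) / (-19/8) = 1/8 ✓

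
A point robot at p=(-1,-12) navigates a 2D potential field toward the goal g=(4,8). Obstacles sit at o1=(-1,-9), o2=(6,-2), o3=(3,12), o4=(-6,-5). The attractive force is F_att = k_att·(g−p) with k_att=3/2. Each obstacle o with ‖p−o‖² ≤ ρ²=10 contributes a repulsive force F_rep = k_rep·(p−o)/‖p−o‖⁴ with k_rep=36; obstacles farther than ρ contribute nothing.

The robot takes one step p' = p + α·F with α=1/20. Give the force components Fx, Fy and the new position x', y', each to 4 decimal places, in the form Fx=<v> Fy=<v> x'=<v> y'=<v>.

F_att = 3/2·(g−p) = 3/2·(5,20) = (7.5000,30.0000)
o1: d²=9 ≤ ρ²=10; F_rep = 36·(0,-3)/9² = (0.0000,-1.3333)
o2: d²=149 > ρ²=10 → inactive
o3: d²=592 > ρ²=10 → inactive
o4: d²=74 > ρ²=10 → inactive
F = F_att + ΣF_rep = (7.5000,28.6667)
p' = p + 1/20·F = (-0.6250,-10.5667)

Fx=7.5000 Fy=28.6667 x'=-0.6250 y'=-10.5667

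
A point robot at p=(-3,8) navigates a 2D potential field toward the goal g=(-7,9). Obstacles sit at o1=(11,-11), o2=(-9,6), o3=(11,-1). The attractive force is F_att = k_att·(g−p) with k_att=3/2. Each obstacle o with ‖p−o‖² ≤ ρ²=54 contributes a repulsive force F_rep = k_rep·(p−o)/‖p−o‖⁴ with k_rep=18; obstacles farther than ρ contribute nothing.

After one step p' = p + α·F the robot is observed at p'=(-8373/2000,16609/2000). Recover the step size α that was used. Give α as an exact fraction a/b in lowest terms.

α = 1/5

F_att = 3/2·(g−p) = 3/2·(-4,1) = (-6.0000,1.5000)
o1: d²=557 > ρ²=54 → inactive
o2: d²=40 ≤ ρ²=54; F_rep = 18·(6,2)/40² = (0.0675,0.0225)
o3: d²=277 > ρ²=54 → inactive
F = F_att + ΣF_rep = (-5.9325,1.5225)
Δp = p'−p = (-1.1865,0.3045); α = Δx/Fx = (-2373/2000) / (-2373/400) = 1/5
check: Δy/Fy = (609/2000) / (609/400) = 1/5 ✓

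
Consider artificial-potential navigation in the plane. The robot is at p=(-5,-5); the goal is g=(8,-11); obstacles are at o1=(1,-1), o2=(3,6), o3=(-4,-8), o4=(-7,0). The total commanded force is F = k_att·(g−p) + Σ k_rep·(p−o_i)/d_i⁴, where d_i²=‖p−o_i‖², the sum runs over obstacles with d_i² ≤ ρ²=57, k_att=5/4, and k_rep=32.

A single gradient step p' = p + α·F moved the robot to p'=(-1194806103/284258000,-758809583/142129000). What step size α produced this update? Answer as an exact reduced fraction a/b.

F_att = 5/4·(g−p) = 5/4·(13,-6) = (16.2500,-7.5000)
o1: d²=52 ≤ ρ²=57; F_rep = 32·(-6,-4)/52² = (-0.0710,-0.0473)
o2: d²=185 > ρ²=57 → inactive
o3: d²=10 ≤ ρ²=57; F_rep = 32·(-1,3)/10² = (-0.3200,0.9600)
o4: d²=29 ≤ ρ²=57; F_rep = 32·(2,-5)/29² = (0.0761,-0.1902)
F = F_att + ΣF_rep = (15.9351,-6.7776)
Δp = p'−p = (0.7968,-0.3389); α = Δx/Fx = (226483897/284258000) / (226483897/14212900) = 1/20
check: Δy/Fy = (-48164583/142129000) / (-48164583/7106450) = 1/20 ✓

α = 1/20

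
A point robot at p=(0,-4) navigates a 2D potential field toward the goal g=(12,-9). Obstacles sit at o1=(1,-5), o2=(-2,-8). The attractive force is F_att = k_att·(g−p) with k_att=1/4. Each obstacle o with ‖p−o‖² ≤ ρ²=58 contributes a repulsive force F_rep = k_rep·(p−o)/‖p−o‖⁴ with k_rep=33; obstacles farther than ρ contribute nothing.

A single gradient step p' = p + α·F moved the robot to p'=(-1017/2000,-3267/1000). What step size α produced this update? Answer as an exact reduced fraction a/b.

F_att = 1/4·(g−p) = 1/4·(12,-5) = (3.0000,-1.2500)
o1: d²=2 ≤ ρ²=58; F_rep = 33·(-1,1)/2² = (-8.2500,8.2500)
o2: d²=20 ≤ ρ²=58; F_rep = 33·(2,4)/20² = (0.1650,0.3300)
F = F_att + ΣF_rep = (-5.0850,7.3300)
Δp = p'−p = (-0.5085,0.7330); α = Δx/Fx = (-1017/2000) / (-1017/200) = 1/10
check: Δy/Fy = (733/1000) / (733/100) = 1/10 ✓

α = 1/10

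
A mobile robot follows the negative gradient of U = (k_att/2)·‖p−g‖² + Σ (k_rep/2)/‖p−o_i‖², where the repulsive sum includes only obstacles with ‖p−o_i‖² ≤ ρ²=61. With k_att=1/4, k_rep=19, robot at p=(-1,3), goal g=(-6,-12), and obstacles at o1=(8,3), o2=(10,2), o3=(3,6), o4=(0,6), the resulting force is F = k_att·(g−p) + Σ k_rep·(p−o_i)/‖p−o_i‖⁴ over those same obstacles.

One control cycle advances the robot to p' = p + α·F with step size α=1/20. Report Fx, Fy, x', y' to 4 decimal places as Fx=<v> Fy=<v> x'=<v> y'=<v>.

F_att = 1/4·(g−p) = 1/4·(-5,-15) = (-1.2500,-3.7500)
o1: d²=81 > ρ²=61 → inactive
o2: d²=122 > ρ²=61 → inactive
o3: d²=25 ≤ ρ²=61; F_rep = 19·(-4,-3)/25² = (-0.1216,-0.0912)
o4: d²=10 ≤ ρ²=61; F_rep = 19·(-1,-3)/10² = (-0.1900,-0.5700)
F = F_att + ΣF_rep = (-1.5616,-4.4112)
p' = p + 1/20·F = (-1.0781,2.7794)

Fx=-1.5616 Fy=-4.4112 x'=-1.0781 y'=2.7794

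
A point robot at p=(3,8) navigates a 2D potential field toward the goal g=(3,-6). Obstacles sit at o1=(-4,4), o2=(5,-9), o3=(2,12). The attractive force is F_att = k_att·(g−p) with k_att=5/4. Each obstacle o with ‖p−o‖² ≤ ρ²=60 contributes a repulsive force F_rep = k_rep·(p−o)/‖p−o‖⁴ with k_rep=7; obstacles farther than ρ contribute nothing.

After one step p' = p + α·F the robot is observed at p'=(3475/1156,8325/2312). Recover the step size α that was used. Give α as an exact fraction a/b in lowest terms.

F_att = 5/4·(g−p) = 5/4·(0,-14) = (0.0000,-17.5000)
o1: d²=65 > ρ²=60 → inactive
o2: d²=293 > ρ²=60 → inactive
o3: d²=17 ≤ ρ²=60; F_rep = 7·(1,-4)/17² = (0.0242,-0.0969)
F = F_att + ΣF_rep = (0.0242,-17.5969)
Δp = p'−p = (0.0061,-4.3992); α = Δx/Fx = (7/1156) / (7/289) = 1/4
check: Δy/Fy = (-10171/2312) / (-10171/578) = 1/4 ✓

α = 1/4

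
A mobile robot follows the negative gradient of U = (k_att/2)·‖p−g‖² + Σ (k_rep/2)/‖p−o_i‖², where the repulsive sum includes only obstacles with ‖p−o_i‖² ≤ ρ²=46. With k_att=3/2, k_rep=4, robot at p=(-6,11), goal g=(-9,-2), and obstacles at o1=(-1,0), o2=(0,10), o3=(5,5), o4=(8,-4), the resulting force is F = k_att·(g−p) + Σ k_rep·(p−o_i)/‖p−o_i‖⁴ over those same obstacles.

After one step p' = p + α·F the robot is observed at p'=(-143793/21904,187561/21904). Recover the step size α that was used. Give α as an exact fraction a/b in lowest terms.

F_att = 3/2·(g−p) = 3/2·(-3,-13) = (-4.5000,-19.5000)
o1: d²=146 > ρ²=46 → inactive
o2: d²=37 ≤ ρ²=46; F_rep = 4·(-6,1)/37² = (-0.0175,0.0029)
o3: d²=157 > ρ²=46 → inactive
o4: d²=421 > ρ²=46 → inactive
F = F_att + ΣF_rep = (-4.5175,-19.4971)
Δp = p'−p = (-0.5647,-2.4371); α = Δx/Fx = (-12369/21904) / (-12369/2738) = 1/8
check: Δy/Fy = (-53383/21904) / (-53383/2738) = 1/8 ✓

α = 1/8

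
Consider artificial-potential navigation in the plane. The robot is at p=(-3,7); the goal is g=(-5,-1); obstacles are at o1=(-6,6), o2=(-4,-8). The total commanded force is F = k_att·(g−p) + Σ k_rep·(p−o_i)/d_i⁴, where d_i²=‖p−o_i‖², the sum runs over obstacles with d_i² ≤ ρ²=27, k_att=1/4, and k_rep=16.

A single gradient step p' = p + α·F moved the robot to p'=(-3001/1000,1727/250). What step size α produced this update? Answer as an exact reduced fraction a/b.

F_att = 1/4·(g−p) = 1/4·(-2,-8) = (-0.5000,-2.0000)
o1: d²=10 ≤ ρ²=27; F_rep = 16·(3,1)/10² = (0.4800,0.1600)
o2: d²=226 > ρ²=27 → inactive
F = F_att + ΣF_rep = (-0.0200,-1.8400)
Δp = p'−p = (-0.0010,-0.0920); α = Δx/Fx = (-1/1000) / (-1/50) = 1/20
check: Δy/Fy = (-23/250) / (-46/25) = 1/20 ✓

α = 1/20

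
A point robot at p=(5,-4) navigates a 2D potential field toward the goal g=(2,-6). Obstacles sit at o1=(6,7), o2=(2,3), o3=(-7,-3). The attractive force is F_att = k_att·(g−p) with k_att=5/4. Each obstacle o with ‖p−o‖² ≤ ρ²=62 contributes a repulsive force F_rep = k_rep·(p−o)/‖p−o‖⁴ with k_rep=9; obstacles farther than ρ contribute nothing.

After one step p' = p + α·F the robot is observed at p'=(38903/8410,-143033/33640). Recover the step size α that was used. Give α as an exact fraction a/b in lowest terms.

α = 1/10

F_att = 5/4·(g−p) = 5/4·(-3,-2) = (-3.7500,-2.5000)
o1: d²=122 > ρ²=62 → inactive
o2: d²=58 ≤ ρ²=62; F_rep = 9·(3,-7)/58² = (0.0080,-0.0187)
o3: d²=145 > ρ²=62 → inactive
F = F_att + ΣF_rep = (-3.7420,-2.5187)
Δp = p'−p = (-0.3742,-0.2519); α = Δx/Fx = (-3147/8410) / (-3147/841) = 1/10
check: Δy/Fy = (-8473/33640) / (-8473/3364) = 1/10 ✓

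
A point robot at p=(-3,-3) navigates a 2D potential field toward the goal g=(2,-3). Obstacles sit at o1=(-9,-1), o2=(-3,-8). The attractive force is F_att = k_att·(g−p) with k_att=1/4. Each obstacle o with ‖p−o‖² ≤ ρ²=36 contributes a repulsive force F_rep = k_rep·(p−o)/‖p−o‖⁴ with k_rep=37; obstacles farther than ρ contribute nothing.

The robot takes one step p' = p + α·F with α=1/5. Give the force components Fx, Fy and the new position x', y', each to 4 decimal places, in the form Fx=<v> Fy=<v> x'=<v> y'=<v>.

F_att = 1/4·(g−p) = 1/4·(5,0) = (1.2500,0.0000)
o1: d²=40 > ρ²=36 → inactive
o2: d²=25 ≤ ρ²=36; F_rep = 37·(0,5)/25² = (0.0000,0.2960)
F = F_att + ΣF_rep = (1.2500,0.2960)
p' = p + 1/5·F = (-2.7500,-2.9408)

Fx=1.2500 Fy=0.2960 x'=-2.7500 y'=-2.9408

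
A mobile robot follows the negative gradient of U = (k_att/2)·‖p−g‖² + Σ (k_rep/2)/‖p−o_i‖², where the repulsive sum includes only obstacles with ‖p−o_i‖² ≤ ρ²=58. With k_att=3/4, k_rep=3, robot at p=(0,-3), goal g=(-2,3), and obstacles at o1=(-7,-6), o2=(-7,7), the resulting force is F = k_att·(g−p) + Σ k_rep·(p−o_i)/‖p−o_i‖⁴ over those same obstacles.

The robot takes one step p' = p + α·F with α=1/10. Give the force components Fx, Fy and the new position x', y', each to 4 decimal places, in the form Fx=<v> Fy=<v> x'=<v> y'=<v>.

Fx=-1.4938 Fy=4.5027 x'=-0.1494 y'=-2.5497

F_att = 3/4·(g−p) = 3/4·(-2,6) = (-1.5000,4.5000)
o1: d²=58 ≤ ρ²=58; F_rep = 3·(7,3)/58² = (0.0062,0.0027)
o2: d²=149 > ρ²=58 → inactive
F = F_att + ΣF_rep = (-1.4938,4.5027)
p' = p + 1/10·F = (-0.1494,-2.5497)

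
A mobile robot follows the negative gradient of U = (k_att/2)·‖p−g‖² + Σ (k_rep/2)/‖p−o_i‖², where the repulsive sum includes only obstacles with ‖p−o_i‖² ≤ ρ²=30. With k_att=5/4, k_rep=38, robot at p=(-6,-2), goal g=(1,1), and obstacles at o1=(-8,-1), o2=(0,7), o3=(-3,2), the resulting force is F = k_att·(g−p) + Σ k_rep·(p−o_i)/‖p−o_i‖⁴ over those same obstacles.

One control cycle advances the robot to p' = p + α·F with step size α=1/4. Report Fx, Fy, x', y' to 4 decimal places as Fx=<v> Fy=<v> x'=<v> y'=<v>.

F_att = 5/4·(g−p) = 5/4·(7,3) = (8.7500,3.7500)
o1: d²=5 ≤ ρ²=30; F_rep = 38·(2,-1)/5² = (3.0400,-1.5200)
o2: d²=117 > ρ²=30 → inactive
o3: d²=25 ≤ ρ²=30; F_rep = 38·(-3,-4)/25² = (-0.1824,-0.2432)
F = F_att + ΣF_rep = (11.6076,1.9868)
p' = p + 1/4·F = (-3.0981,-1.5033)

Fx=11.6076 Fy=1.9868 x'=-3.0981 y'=-1.5033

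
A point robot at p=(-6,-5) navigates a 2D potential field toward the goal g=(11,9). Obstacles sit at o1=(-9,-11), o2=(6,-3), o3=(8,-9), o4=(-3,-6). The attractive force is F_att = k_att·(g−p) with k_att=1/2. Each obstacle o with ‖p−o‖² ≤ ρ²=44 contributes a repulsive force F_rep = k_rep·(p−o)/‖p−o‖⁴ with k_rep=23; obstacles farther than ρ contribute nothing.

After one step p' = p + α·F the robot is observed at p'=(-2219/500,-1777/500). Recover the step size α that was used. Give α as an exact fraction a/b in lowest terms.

α = 1/5

F_att = 1/2·(g−p) = 1/2·(17,14) = (8.5000,7.0000)
o1: d²=45 > ρ²=44 → inactive
o2: d²=148 > ρ²=44 → inactive
o3: d²=212 > ρ²=44 → inactive
o4: d²=10 ≤ ρ²=44; F_rep = 23·(-3,1)/10² = (-0.6900,0.2300)
F = F_att + ΣF_rep = (7.8100,7.2300)
Δp = p'−p = (1.5620,1.4460); α = Δx/Fx = (781/500) / (781/100) = 1/5
check: Δy/Fy = (723/500) / (723/100) = 1/5 ✓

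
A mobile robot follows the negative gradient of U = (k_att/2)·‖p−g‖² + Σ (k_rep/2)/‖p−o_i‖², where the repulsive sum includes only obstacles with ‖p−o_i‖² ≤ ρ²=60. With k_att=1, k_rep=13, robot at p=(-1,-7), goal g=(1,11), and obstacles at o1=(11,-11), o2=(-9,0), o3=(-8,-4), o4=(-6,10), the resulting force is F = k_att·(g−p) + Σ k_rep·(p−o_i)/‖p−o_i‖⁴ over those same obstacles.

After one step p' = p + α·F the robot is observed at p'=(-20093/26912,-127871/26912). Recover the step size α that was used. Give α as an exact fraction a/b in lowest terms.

α = 1/8

F_att = 1·(g−p) = 1·(2,18) = (2.0000,18.0000)
o1: d²=160 > ρ²=60 → inactive
o2: d²=113 > ρ²=60 → inactive
o3: d²=58 ≤ ρ²=60; F_rep = 13·(7,-3)/58² = (0.0271,-0.0116)
o4: d²=314 > ρ²=60 → inactive
F = F_att + ΣF_rep = (2.0271,17.9884)
Δp = p'−p = (0.2534,2.2486); α = Δx/Fx = (6819/26912) / (6819/3364) = 1/8
check: Δy/Fy = (60513/26912) / (60513/3364) = 1/8 ✓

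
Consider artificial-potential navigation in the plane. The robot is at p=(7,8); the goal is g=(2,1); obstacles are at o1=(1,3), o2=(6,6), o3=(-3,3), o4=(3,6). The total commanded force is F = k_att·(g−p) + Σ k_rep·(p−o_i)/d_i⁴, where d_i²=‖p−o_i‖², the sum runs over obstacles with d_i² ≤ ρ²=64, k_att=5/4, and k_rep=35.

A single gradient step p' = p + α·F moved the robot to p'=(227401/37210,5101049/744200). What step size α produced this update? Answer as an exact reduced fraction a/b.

α = 1/5

F_att = 5/4·(g−p) = 5/4·(-5,-7) = (-6.2500,-8.7500)
o1: d²=61 ≤ ρ²=64; F_rep = 35·(6,5)/61² = (0.0564,0.0470)
o2: d²=5 ≤ ρ²=64; F_rep = 35·(1,2)/5² = (1.4000,2.8000)
o3: d²=125 > ρ²=64 → inactive
o4: d²=20 ≤ ρ²=64; F_rep = 35·(4,2)/20² = (0.3500,0.1750)
F = F_att + ΣF_rep = (-4.4436,-5.7280)
Δp = p'−p = (-0.8887,-1.1456); α = Δx/Fx = (-33069/37210) / (-33069/7442) = 1/5
check: Δy/Fy = (-852551/744200) / (-852551/148840) = 1/5 ✓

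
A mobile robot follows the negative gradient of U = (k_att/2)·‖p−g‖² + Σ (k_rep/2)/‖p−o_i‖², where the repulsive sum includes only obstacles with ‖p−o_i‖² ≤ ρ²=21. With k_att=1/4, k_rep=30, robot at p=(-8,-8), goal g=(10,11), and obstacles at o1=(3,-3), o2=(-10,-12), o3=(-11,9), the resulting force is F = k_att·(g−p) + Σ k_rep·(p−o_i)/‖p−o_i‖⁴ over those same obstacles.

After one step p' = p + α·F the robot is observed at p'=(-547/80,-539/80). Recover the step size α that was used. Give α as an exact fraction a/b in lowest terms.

α = 1/4

F_att = 1/4·(g−p) = 1/4·(18,19) = (4.5000,4.7500)
o1: d²=146 > ρ²=21 → inactive
o2: d²=20 ≤ ρ²=21; F_rep = 30·(2,4)/20² = (0.1500,0.3000)
o3: d²=298 > ρ²=21 → inactive
F = F_att + ΣF_rep = (4.6500,5.0500)
Δp = p'−p = (1.1625,1.2625); α = Δx/Fx = (93/80) / (93/20) = 1/4
check: Δy/Fy = (101/80) / (101/20) = 1/4 ✓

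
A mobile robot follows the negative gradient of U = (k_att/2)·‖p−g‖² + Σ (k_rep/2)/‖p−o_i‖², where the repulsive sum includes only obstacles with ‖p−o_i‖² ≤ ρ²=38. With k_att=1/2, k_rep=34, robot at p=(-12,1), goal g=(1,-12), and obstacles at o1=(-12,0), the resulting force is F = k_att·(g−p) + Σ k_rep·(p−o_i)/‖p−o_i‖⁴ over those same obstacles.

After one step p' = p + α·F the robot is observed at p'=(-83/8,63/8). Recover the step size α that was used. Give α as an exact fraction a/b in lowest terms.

α = 1/4

F_att = 1/2·(g−p) = 1/2·(13,-13) = (6.5000,-6.5000)
o1: d²=1 ≤ ρ²=38; F_rep = 34·(0,1)/1² = (0.0000,34.0000)
F = F_att + ΣF_rep = (6.5000,27.5000)
Δp = p'−p = (1.6250,6.8750); α = Δx/Fx = (13/8) / (13/2) = 1/4
check: Δy/Fy = (55/8) / (55/2) = 1/4 ✓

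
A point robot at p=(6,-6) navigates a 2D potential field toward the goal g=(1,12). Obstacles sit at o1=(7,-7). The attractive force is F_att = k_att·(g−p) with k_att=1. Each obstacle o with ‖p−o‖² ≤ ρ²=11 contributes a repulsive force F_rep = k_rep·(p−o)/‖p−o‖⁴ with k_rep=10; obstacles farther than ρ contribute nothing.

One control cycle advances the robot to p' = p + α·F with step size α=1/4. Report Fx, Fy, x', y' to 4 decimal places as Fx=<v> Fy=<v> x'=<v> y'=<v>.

F_att = 1·(g−p) = 1·(-5,18) = (-5.0000,18.0000)
o1: d²=2 ≤ ρ²=11; F_rep = 10·(-1,1)/2² = (-2.5000,2.5000)
F = F_att + ΣF_rep = (-7.5000,20.5000)
p' = p + 1/4·F = (4.1250,-0.8750)

Fx=-7.5000 Fy=20.5000 x'=4.1250 y'=-0.8750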